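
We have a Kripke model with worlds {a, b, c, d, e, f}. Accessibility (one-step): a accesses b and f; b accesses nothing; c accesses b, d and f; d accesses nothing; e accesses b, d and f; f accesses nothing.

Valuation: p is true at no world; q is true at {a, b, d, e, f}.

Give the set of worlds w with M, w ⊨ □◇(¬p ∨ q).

{b, d, f}

a: successors {b, f}; ◇(¬p ∨ q) there: b:F, f:F. ✗
b: no successors, so □◇(¬p ∨ q) holds vacuously. ✓
c: successors {b, d, f}; ◇(¬p ∨ q) there: b:F, d:F, f:F. ✗
d: no successors, so □◇(¬p ∨ q) holds vacuously. ✓
e: successors {b, d, f}; ◇(¬p ∨ q) there: b:F, d:F, f:F. ✗
f: no successors, so □◇(¬p ∨ q) holds vacuously. ✓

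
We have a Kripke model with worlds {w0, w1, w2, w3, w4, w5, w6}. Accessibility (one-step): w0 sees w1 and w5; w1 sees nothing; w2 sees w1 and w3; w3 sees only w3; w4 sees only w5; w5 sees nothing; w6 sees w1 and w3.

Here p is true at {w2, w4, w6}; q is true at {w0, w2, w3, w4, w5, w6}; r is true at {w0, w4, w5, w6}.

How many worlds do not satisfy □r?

w0: successors {w1, w5}; r there: w1:F, w5:T. ✗
w1: no successors, so □r holds vacuously. ✓
w2: successors {w1, w3}; r there: w1:F, w3:F. ✗
w3: successors {w3}; r there: w3:F. ✗
w4: successors {w5}; r there: w5:T. ✓
w5: no successors, so □r holds vacuously. ✓
w6: successors {w1, w3}; r there: w1:F, w3:F. ✗
Satisfying worlds: {w1, w4, w5}.
So □r fails at the other 4 worlds.

4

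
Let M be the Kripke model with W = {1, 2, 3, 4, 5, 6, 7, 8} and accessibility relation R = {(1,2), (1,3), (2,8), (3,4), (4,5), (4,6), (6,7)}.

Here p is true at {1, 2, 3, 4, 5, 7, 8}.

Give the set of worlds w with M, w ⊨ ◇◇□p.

{1, 3, 4}

1: successors {2, 3}; ◇□p there: 2:T, 3:F. ✓
2: successors {8}; ◇□p there: 8:F. ✗
3: successors {4}; ◇□p there: 4:T. ✓
4: successors {5, 6}; ◇□p there: 5:F, 6:T. ✓
5: no successors, so ◇◇□p fails. ✗
6: successors {7}; ◇□p there: 7:F. ✗
7: no successors, so ◇◇□p fails. ✗
8: no successors, so ◇◇□p fails. ✗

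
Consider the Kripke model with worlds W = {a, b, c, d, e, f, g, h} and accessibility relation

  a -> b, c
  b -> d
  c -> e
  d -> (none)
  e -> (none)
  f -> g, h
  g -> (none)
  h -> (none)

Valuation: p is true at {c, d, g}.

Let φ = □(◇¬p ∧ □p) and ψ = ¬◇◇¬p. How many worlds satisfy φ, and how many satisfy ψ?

4 and 7

For □(◇¬p ∧ □p):
a: successors {b, c}; ◇¬p ∧ □p there: b:F, c:F. ✗
b: successors {d}; ◇¬p ∧ □p there: d:F. ✗
c: successors {e}; ◇¬p ∧ □p there: e:F. ✗
d: no successors, so □(◇¬p ∧ □p) holds vacuously. ✓
e: no successors, so □(◇¬p ∧ □p) holds vacuously. ✓
f: successors {g, h}; ◇¬p ∧ □p there: g:F, h:F. ✗
g: no successors, so □(◇¬p ∧ □p) holds vacuously. ✓
h: no successors, so □(◇¬p ∧ □p) holds vacuously. ✓
— 4 worlds.
For ¬◇◇¬p:
a: ◇◇¬p is T. ✗
b: ◇◇¬p is F. ✓
c: ◇◇¬p is F. ✓
d: ◇◇¬p is F. ✓
e: ◇◇¬p is F. ✓
f: ◇◇¬p is F. ✓
g: ◇◇¬p is F. ✓
h: ◇◇¬p is F. ✓
— 7 worlds.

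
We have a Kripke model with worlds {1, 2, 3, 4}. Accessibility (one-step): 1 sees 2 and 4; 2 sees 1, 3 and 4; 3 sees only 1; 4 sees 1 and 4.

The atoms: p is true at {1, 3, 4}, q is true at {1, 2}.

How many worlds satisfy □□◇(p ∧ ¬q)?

3

1: successors {2, 4}; □◇(p ∧ ¬q) there: 2:F, 4:T. ✗
2: successors {1, 3, 4}; □◇(p ∧ ¬q) there: 1:T, 3:T, 4:T. ✓
3: successors {1}; □◇(p ∧ ¬q) there: 1:T. ✓
4: successors {1, 4}; □◇(p ∧ ¬q) there: 1:T, 4:T. ✓
Satisfying worlds: {2, 3, 4}.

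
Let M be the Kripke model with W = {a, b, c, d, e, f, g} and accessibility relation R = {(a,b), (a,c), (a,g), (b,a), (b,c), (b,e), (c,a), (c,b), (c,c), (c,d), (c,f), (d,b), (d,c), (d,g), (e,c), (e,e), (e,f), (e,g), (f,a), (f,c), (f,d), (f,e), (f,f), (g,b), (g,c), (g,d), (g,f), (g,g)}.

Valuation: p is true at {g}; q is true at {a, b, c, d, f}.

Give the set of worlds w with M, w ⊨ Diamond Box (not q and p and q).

a: successors {b, c, g}; Box (not q and p and q) there: b:F, c:F, g:F. ✗
b: successors {a, c, e}; Box (not q and p and q) there: a:F, c:F, e:F. ✗
c: successors {a, b, c, d, f}; Box (not q and p and q) there: a:F, b:F, c:F, d:F, f:F. ✗
d: successors {b, c, g}; Box (not q and p and q) there: b:F, c:F, g:F. ✗
e: successors {c, e, f, g}; Box (not q and p and q) there: c:F, e:F, f:F, g:F. ✗
f: successors {a, c, d, e, f}; Box (not q and p and q) there: a:F, c:F, d:F, e:F, f:F. ✗
g: successors {b, c, d, f, g}; Box (not q and p and q) there: b:F, c:F, d:F, f:F, g:F. ✗

∅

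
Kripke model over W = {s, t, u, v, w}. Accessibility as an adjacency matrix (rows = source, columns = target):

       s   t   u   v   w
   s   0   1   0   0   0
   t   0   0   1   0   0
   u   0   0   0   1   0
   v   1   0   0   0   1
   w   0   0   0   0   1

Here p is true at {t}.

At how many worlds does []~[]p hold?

4

s: successors {t}; ~[]p there: t:T. ✓
t: successors {u}; ~[]p there: u:T. ✓
u: successors {v}; ~[]p there: v:T. ✓
v: successors {s, w}; ~[]p there: s:F, w:T. ✗
w: successors {w}; ~[]p there: w:T. ✓
Satisfying worlds: {s, t, u, w}.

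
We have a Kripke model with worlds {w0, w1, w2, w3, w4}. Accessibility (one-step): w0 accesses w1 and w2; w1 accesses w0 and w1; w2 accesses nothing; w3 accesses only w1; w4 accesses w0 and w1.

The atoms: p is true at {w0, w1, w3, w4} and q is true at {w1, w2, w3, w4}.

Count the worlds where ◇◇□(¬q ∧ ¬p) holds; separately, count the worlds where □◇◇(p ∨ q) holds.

For ◇◇□(¬q ∧ ¬p):
w0: successors {w1, w2}; ◇□(¬q ∧ ¬p) there: w1:F, w2:F. ✗
w1: successors {w0, w1}; ◇□(¬q ∧ ¬p) there: w0:T, w1:F. ✓
w2: no successors, so ◇◇□(¬q ∧ ¬p) fails. ✗
w3: successors {w1}; ◇□(¬q ∧ ¬p) there: w1:F. ✗
w4: successors {w0, w1}; ◇□(¬q ∧ ¬p) there: w0:T, w1:F. ✓
— 2 worlds.
For □◇◇(p ∨ q):
w0: successors {w1, w2}; ◇◇(p ∨ q) there: w1:T, w2:F. ✗
w1: successors {w0, w1}; ◇◇(p ∨ q) there: w0:T, w1:T. ✓
w2: no successors, so □◇◇(p ∨ q) holds vacuously. ✓
w3: successors {w1}; ◇◇(p ∨ q) there: w1:T. ✓
w4: successors {w0, w1}; ◇◇(p ∨ q) there: w0:T, w1:T. ✓
— 4 worlds.

2 and 4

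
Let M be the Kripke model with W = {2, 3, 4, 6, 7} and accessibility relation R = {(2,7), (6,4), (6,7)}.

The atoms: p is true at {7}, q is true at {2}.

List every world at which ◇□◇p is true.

2: successors {7}; □◇p there: 7:T. ✓
3: no successors, so ◇□◇p fails. ✗
4: no successors, so ◇□◇p fails. ✗
6: successors {4, 7}; □◇p there: 4:T, 7:T. ✓
7: no successors, so ◇□◇p fails. ✗

{2, 6}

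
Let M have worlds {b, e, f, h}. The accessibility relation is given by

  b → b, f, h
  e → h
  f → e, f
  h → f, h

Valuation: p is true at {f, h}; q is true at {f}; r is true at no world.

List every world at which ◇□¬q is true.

{f}

b: successors {b, f, h}; □¬q there: b:F, f:F, h:F. ✗
e: successors {h}; □¬q there: h:F. ✗
f: successors {e, f}; □¬q there: e:T, f:F. ✓
h: successors {f, h}; □¬q there: f:F, h:F. ✗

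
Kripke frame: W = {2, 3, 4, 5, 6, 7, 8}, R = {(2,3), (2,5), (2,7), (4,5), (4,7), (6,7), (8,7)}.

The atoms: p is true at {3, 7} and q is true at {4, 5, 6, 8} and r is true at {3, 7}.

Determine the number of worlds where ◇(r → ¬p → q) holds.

2: successors {3, 5, 7}; r → ¬p → q there: 3:T, 5:T, 7:T. ✓
3: no successors, so ◇(r → ¬p → q) fails. ✗
4: successors {5, 7}; r → ¬p → q there: 5:T, 7:T. ✓
5: no successors, so ◇(r → ¬p → q) fails. ✗
6: successors {7}; r → ¬p → q there: 7:T. ✓
7: no successors, so ◇(r → ¬p → q) fails. ✗
8: successors {7}; r → ¬p → q there: 7:T. ✓
Satisfying worlds: {2, 4, 6, 8}.

4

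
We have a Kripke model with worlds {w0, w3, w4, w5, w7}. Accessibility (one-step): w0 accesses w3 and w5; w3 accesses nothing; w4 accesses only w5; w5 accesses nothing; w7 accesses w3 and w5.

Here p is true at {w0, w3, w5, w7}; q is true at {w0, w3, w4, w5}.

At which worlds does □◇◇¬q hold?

w0: successors {w3, w5}; ◇◇¬q there: w3:F, w5:F. ✗
w3: no successors, so □◇◇¬q holds vacuously. ✓
w4: successors {w5}; ◇◇¬q there: w5:F. ✗
w5: no successors, so □◇◇¬q holds vacuously. ✓
w7: successors {w3, w5}; ◇◇¬q there: w3:F, w5:F. ✗

{w3, w5}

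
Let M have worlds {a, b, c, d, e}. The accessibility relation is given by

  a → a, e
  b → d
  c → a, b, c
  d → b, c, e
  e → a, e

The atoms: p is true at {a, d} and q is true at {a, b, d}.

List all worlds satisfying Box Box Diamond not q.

{a, e}

a: successors {a, e}; Box Diamond not q there: a:T, e:T. ✓
b: successors {d}; Box Diamond not q there: d:F. ✗
c: successors {a, b, c}; Box Diamond not q there: a:T, b:T, c:F. ✗
d: successors {b, c, e}; Box Diamond not q there: b:T, c:F, e:T. ✗
e: successors {a, e}; Box Diamond not q there: a:T, e:T. ✓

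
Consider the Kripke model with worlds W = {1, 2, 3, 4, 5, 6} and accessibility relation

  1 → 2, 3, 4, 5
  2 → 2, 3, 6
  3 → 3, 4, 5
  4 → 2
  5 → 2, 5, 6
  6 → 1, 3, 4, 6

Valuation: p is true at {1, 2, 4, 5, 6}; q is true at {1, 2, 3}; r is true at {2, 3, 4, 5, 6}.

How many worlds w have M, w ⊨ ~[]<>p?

0

1: []<>p is T. ✗
2: []<>p is T. ✗
3: []<>p is T. ✗
4: []<>p is T. ✗
5: []<>p is T. ✗
6: []<>p is T. ✗
Satisfying worlds: ∅.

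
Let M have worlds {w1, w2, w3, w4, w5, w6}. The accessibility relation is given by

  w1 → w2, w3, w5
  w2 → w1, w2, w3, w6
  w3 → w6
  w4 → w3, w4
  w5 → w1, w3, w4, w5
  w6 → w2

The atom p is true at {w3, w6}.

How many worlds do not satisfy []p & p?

5

w1: []p is F, p is F. ✗
w2: []p is F, p is F. ✗
w3: []p is T, p is T. ✓
w4: []p is F, p is F. ✗
w5: []p is F, p is F. ✗
w6: []p is F, p is T. ✗
Satisfying worlds: {w3}.
So []p & p fails at the other 5 worlds.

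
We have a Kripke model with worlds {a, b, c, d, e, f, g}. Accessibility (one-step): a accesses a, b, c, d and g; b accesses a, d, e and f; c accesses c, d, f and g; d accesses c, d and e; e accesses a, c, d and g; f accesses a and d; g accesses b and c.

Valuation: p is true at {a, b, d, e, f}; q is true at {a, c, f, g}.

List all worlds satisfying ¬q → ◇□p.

{a, b, c, f, g}

a: ¬q is F, ◇□p is T. ✓
b: ¬q is T, ◇□p is T. ✓
c: ¬q is F, ◇□p is T. ✓
d: ¬q is T, ◇□p is F. ✗
e: ¬q is T, ◇□p is F. ✗
f: ¬q is F, ◇□p is F. ✓
g: ¬q is F, ◇□p is T. ✓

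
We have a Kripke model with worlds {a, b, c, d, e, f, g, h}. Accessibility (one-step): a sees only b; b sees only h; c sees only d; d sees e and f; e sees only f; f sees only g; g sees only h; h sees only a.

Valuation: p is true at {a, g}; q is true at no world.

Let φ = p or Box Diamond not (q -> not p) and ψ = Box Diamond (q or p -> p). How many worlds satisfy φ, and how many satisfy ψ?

2 and 8

For p or Box Diamond not (q -> not p):
a: p is T, Box Diamond not (q -> not p) is F. ✓
b: p is F, Box Diamond not (q -> not p) is F. ✗
c: p is F, Box Diamond not (q -> not p) is F. ✗
d: p is F, Box Diamond not (q -> not p) is F. ✗
e: p is F, Box Diamond not (q -> not p) is F. ✗
f: p is F, Box Diamond not (q -> not p) is F. ✗
g: p is T, Box Diamond not (q -> not p) is F. ✓
h: p is F, Box Diamond not (q -> not p) is F. ✗
— 2 worlds.
For Box Diamond (q or p -> p):
a: successors {b}; Diamond (q or p -> p) there: b:T. ✓
b: successors {h}; Diamond (q or p -> p) there: h:T. ✓
c: successors {d}; Diamond (q or p -> p) there: d:T. ✓
d: successors {e, f}; Diamond (q or p -> p) there: e:T, f:T. ✓
e: successors {f}; Diamond (q or p -> p) there: f:T. ✓
f: successors {g}; Diamond (q or p -> p) there: g:T. ✓
g: successors {h}; Diamond (q or p -> p) there: h:T. ✓
h: successors {a}; Diamond (q or p -> p) there: a:T. ✓
— 8 worlds.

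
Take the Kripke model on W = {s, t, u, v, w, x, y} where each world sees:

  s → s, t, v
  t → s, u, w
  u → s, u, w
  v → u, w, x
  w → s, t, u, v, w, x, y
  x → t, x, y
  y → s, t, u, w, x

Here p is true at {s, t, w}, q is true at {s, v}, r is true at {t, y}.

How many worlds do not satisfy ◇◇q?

s: successors {s, t, v}; ◇q there: s:T, t:T, v:F. ✓
t: successors {s, u, w}; ◇q there: s:T, u:T, w:T. ✓
u: successors {s, u, w}; ◇q there: s:T, u:T, w:T. ✓
v: successors {u, w, x}; ◇q there: u:T, w:T, x:F. ✓
w: successors {s, t, u, v, w, x, y}; ◇q there: s:T, t:T, u:T, v:F, w:T, x:F, y:T. ✓
x: successors {t, x, y}; ◇q there: t:T, x:F, y:T. ✓
y: successors {s, t, u, w, x}; ◇q there: s:T, t:T, u:T, w:T, x:F. ✓
Satisfying worlds: {s, t, u, v, w, x, y}.
So ◇◇q fails at the other 0 worlds.

0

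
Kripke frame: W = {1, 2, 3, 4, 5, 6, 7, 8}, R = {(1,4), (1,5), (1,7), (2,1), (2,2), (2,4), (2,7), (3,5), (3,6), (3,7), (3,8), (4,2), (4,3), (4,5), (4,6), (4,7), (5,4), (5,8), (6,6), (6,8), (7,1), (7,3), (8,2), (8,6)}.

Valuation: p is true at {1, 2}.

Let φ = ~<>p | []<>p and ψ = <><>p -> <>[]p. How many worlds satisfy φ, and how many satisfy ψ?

For ~<>p | []<>p:
1: ~<>p is T, []<>p is F. ✓
2: ~<>p is F, []<>p is F. ✗
3: ~<>p is T, []<>p is F. ✓
4: ~<>p is F, []<>p is F. ✗
5: ~<>p is T, []<>p is T. ✓
6: ~<>p is T, []<>p is F. ✓
7: ~<>p is F, []<>p is F. ✗
8: ~<>p is F, []<>p is F. ✗
— 4 worlds.
For <><>p -> <>[]p:
1: <><>p is T, <>[]p is F. ✗
2: <><>p is T, <>[]p is F. ✗
3: <><>p is T, <>[]p is F. ✗
4: <><>p is T, <>[]p is F. ✗
5: <><>p is T, <>[]p is F. ✗
6: <><>p is T, <>[]p is F. ✗
7: <><>p is F, <>[]p is F. ✓
8: <><>p is T, <>[]p is F. ✗
— 1 world.

4 and 1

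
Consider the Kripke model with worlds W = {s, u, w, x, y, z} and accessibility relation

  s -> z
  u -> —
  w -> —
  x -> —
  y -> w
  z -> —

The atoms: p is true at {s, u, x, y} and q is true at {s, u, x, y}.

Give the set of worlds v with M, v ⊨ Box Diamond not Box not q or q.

s: Box Diamond not Box not q is F, q is T. ✓
u: Box Diamond not Box not q is T, q is T. ✓
w: Box Diamond not Box not q is T, q is F. ✓
x: Box Diamond not Box not q is T, q is T. ✓
y: Box Diamond not Box not q is F, q is T. ✓
z: Box Diamond not Box not q is T, q is F. ✓

{s, u, w, x, y, z}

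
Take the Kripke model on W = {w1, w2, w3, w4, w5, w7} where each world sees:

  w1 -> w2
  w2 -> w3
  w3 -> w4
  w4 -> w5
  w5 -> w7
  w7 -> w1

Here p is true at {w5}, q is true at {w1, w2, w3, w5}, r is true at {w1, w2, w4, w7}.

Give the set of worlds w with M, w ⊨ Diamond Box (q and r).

{w5, w7}

w1: successors {w2}; Box (q and r) there: w2:F. ✗
w2: successors {w3}; Box (q and r) there: w3:F. ✗
w3: successors {w4}; Box (q and r) there: w4:F. ✗
w4: successors {w5}; Box (q and r) there: w5:F. ✗
w5: successors {w7}; Box (q and r) there: w7:T. ✓
w7: successors {w1}; Box (q and r) there: w1:T. ✓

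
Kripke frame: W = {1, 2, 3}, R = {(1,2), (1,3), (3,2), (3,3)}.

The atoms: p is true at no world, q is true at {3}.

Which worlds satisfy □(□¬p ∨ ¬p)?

1: successors {2, 3}; □¬p ∨ ¬p there: 2:T, 3:T. ✓
2: no successors, so □(□¬p ∨ ¬p) holds vacuously. ✓
3: successors {2, 3}; □¬p ∨ ¬p there: 2:T, 3:T. ✓

{1, 2, 3}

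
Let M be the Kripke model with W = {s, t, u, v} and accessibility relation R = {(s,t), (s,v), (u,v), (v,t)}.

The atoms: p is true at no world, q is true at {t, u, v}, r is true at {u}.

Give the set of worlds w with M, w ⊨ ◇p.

∅

s: successors {t, v}; p there: t:F, v:F. ✗
t: no successors, so ◇p fails. ✗
u: successors {v}; p there: v:F. ✗
v: successors {t}; p there: t:F. ✗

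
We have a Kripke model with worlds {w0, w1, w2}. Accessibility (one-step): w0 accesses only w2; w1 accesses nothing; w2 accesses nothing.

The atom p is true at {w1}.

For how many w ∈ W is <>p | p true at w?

w0: <>p is F, p is F. ✗
w1: <>p is F, p is T. ✓
w2: <>p is F, p is F. ✗
Satisfying worlds: {w1}.

1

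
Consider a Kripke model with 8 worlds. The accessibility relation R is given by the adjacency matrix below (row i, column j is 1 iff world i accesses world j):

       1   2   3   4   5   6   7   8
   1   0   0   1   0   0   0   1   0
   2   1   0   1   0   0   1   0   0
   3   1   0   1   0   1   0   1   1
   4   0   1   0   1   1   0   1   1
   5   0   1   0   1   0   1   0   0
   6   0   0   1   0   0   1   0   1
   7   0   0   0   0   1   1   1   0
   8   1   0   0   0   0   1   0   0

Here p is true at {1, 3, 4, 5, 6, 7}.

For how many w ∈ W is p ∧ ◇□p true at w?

6

1: p is T, ◇□p is T. ✓
2: p is F, ◇□p is T. ✗
3: p is T, ◇□p is T. ✓
4: p is T, ◇□p is T. ✓
5: p is T, ◇□p is T. ✓
6: p is T, ◇□p is T. ✓
7: p is T, ◇□p is T. ✓
8: p is F, ◇□p is T. ✗
Satisfying worlds: {1, 3, 4, 5, 6, 7}.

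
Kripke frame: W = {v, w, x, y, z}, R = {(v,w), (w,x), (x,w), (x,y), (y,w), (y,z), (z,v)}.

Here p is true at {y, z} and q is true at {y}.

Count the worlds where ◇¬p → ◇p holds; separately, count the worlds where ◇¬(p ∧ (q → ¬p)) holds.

For ◇¬p → ◇p:
v: ◇¬p is T, ◇p is F. ✗
w: ◇¬p is T, ◇p is F. ✗
x: ◇¬p is T, ◇p is T. ✓
y: ◇¬p is T, ◇p is T. ✓
z: ◇¬p is T, ◇p is F. ✗
— 2 worlds.
For ◇¬(p ∧ (q → ¬p)):
v: successors {w}; ¬(p ∧ (q → ¬p)) there: w:T. ✓
w: successors {x}; ¬(p ∧ (q → ¬p)) there: x:T. ✓
x: successors {w, y}; ¬(p ∧ (q → ¬p)) there: w:T, y:T. ✓
y: successors {w, z}; ¬(p ∧ (q → ¬p)) there: w:T, z:F. ✓
z: successors {v}; ¬(p ∧ (q → ¬p)) there: v:T. ✓
— 5 worlds.

2 and 5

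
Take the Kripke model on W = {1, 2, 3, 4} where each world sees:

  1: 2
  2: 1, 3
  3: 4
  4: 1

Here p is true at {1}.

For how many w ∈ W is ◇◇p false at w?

1: successors {2}; ◇p there: 2:T. ✓
2: successors {1, 3}; ◇p there: 1:F, 3:F. ✗
3: successors {4}; ◇p there: 4:T. ✓
4: successors {1}; ◇p there: 1:F. ✗
Satisfying worlds: {1, 3}.
So ◇◇p fails at the other 2 worlds.

2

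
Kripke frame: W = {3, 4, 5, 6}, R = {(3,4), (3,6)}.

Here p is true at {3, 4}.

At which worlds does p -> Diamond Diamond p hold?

{5, 6}

3: p is T, Diamond Diamond p is F. ✗
4: p is T, Diamond Diamond p is F. ✗
5: p is F, Diamond Diamond p is F. ✓
6: p is F, Diamond Diamond p is F. ✓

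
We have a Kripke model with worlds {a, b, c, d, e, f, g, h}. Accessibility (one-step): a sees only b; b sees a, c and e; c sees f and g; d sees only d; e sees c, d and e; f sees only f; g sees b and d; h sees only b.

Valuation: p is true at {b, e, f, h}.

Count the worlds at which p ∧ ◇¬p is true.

a: p is F, ◇¬p is F. ✗
b: p is T, ◇¬p is T. ✓
c: p is F, ◇¬p is T. ✗
d: p is F, ◇¬p is T. ✗
e: p is T, ◇¬p is T. ✓
f: p is T, ◇¬p is F. ✗
g: p is F, ◇¬p is T. ✗
h: p is T, ◇¬p is F. ✗
Satisfying worlds: {b, e}.

2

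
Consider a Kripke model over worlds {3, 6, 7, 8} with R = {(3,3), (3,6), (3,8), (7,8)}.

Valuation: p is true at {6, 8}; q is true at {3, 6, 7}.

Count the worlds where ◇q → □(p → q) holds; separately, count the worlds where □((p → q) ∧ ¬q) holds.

For ◇q → □(p → q):
3: ◇q is T, □(p → q) is F. ✗
6: ◇q is F, □(p → q) is T. ✓
7: ◇q is F, □(p → q) is F. ✓
8: ◇q is F, □(p → q) is T. ✓
— 3 worlds.
For □((p → q) ∧ ¬q):
3: successors {3, 6, 8}; (p → q) ∧ ¬q there: 3:F, 6:F, 8:F. ✗
6: no successors, so □((p → q) ∧ ¬q) holds vacuously. ✓
7: successors {8}; (p → q) ∧ ¬q there: 8:F. ✗
8: no successors, so □((p → q) ∧ ¬q) holds vacuously. ✓
— 2 worlds.

3 and 2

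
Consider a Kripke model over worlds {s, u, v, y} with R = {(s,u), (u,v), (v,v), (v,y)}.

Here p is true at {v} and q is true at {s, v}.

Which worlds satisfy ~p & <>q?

{u}

s: ~p is T, <>q is F. ✗
u: ~p is T, <>q is T. ✓
v: ~p is F, <>q is T. ✗
y: ~p is T, <>q is F. ✗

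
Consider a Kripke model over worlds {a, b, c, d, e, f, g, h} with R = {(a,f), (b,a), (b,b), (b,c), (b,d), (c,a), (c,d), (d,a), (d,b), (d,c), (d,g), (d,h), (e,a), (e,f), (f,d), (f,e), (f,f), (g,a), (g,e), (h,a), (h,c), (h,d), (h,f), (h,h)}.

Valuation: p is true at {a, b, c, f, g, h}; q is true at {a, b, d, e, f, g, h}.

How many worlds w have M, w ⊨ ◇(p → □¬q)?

a: successors {f}; p → □¬q there: f:F. ✗
b: successors {a, b, c, d}; p → □¬q there: a:F, b:F, c:F, d:T. ✓
c: successors {a, d}; p → □¬q there: a:F, d:T. ✓
d: successors {a, b, c, g, h}; p → □¬q there: a:F, b:F, c:F, g:F, h:F. ✗
e: successors {a, f}; p → □¬q there: a:F, f:F. ✗
f: successors {d, e, f}; p → □¬q there: d:T, e:T, f:F. ✓
g: successors {a, e}; p → □¬q there: a:F, e:T. ✓
h: successors {a, c, d, f, h}; p → □¬q there: a:F, c:F, d:T, f:F, h:F. ✓
Satisfying worlds: {b, c, f, g, h}.

5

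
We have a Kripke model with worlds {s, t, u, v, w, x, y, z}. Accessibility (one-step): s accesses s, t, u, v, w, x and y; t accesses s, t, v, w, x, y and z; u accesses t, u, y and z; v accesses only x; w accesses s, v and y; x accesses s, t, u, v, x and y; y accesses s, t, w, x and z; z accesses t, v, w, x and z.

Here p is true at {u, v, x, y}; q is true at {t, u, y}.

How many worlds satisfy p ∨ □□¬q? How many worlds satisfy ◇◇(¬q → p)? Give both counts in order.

For p ∨ □□¬q:
s: p is F, □□¬q is F. ✗
t: p is F, □□¬q is F. ✗
u: p is T, □□¬q is F. ✓
v: p is T, □□¬q is F. ✓
w: p is F, □□¬q is F. ✗
x: p is T, □□¬q is F. ✓
y: p is T, □□¬q is F. ✓
z: p is F, □□¬q is F. ✗
— 4 worlds.
For ◇◇(¬q → p):
s: successors {s, t, u, v, w, x, y}; ◇(¬q → p) there: s:T, t:T, u:T, v:T, w:T, x:T, y:T. ✓
t: successors {s, t, v, w, x, y, z}; ◇(¬q → p) there: s:T, t:T, v:T, w:T, x:T, y:T, z:T. ✓
u: successors {t, u, y, z}; ◇(¬q → p) there: t:T, u:T, y:T, z:T. ✓
v: successors {x}; ◇(¬q → p) there: x:T. ✓
w: successors {s, v, y}; ◇(¬q → p) there: s:T, v:T, y:T. ✓
x: successors {s, t, u, v, x, y}; ◇(¬q → p) there: s:T, t:T, u:T, v:T, x:T, y:T. ✓
y: successors {s, t, w, x, z}; ◇(¬q → p) there: s:T, t:T, w:T, x:T, z:T. ✓
z: successors {t, v, w, x, z}; ◇(¬q → p) there: t:T, v:T, w:T, x:T, z:T. ✓
— 8 worlds.

4 and 8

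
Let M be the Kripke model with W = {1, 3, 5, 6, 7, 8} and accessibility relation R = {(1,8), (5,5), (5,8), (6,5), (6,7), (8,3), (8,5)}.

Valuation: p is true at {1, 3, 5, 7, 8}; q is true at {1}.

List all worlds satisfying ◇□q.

1: successors {8}; □q there: 8:F. ✗
3: no successors, so ◇□q fails. ✗
5: successors {5, 8}; □q there: 5:F, 8:F. ✗
6: successors {5, 7}; □q there: 5:F, 7:T. ✓
7: no successors, so ◇□q fails. ✗
8: successors {3, 5}; □q there: 3:T, 5:F. ✓

{6, 8}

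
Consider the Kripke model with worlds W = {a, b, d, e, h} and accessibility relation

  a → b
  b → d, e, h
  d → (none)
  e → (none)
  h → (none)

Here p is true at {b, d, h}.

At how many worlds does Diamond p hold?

2

a: successors {b}; p there: b:T. ✓
b: successors {d, e, h}; p there: d:T, e:F, h:T. ✓
d: no successors, so Diamond p fails. ✗
e: no successors, so Diamond p fails. ✗
h: no successors, so Diamond p fails. ✗
Satisfying worlds: {a, b}.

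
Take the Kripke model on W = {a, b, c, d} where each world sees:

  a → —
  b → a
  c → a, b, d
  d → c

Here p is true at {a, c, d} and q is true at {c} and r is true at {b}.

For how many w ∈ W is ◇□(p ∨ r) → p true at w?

a: ◇□(p ∨ r) is F, p is T. ✓
b: ◇□(p ∨ r) is T, p is F. ✗
c: ◇□(p ∨ r) is T, p is T. ✓
d: ◇□(p ∨ r) is T, p is T. ✓
Satisfying worlds: {a, c, d}.

3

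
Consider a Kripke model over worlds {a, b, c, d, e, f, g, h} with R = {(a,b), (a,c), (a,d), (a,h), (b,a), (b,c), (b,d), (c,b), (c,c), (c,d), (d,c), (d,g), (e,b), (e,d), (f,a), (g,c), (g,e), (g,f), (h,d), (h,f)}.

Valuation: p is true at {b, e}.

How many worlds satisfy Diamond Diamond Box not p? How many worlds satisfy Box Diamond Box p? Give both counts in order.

7 and 0

For Diamond Diamond Box not p:
a: successors {b, c, d, h}; Diamond Box not p there: b:T, c:T, d:F, h:T. ✓
b: successors {a, c, d}; Diamond Box not p there: a:T, c:T, d:F. ✓
c: successors {b, c, d}; Diamond Box not p there: b:T, c:T, d:F. ✓
d: successors {c, g}; Diamond Box not p there: c:T, g:T. ✓
e: successors {b, d}; Diamond Box not p there: b:T, d:F. ✓
f: successors {a}; Diamond Box not p there: a:T. ✓
g: successors {c, e, f}; Diamond Box not p there: c:T, e:T, f:F. ✓
h: successors {d, f}; Diamond Box not p there: d:F, f:F. ✗
— 7 worlds.
For Box Diamond Box p:
a: successors {b, c, d, h}; Diamond Box p there: b:F, c:F, d:F, h:F. ✗
b: successors {a, c, d}; Diamond Box p there: a:F, c:F, d:F. ✗
c: successors {b, c, d}; Diamond Box p there: b:F, c:F, d:F. ✗
d: successors {c, g}; Diamond Box p there: c:F, g:F. ✗
e: successors {b, d}; Diamond Box p there: b:F, d:F. ✗
f: successors {a}; Diamond Box p there: a:F. ✗
g: successors {c, e, f}; Diamond Box p there: c:F, e:F, f:F. ✗
h: successors {d, f}; Diamond Box p there: d:F, f:F. ✗
— 0 worlds.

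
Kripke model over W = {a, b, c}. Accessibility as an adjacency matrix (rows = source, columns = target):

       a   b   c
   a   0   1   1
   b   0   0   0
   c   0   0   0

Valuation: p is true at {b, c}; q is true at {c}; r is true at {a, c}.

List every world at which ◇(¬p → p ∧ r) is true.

{a}

a: successors {b, c}; ¬p → p ∧ r there: b:T, c:T. ✓
b: no successors, so ◇(¬p → p ∧ r) fails. ✗
c: no successors, so ◇(¬p → p ∧ r) fails. ✗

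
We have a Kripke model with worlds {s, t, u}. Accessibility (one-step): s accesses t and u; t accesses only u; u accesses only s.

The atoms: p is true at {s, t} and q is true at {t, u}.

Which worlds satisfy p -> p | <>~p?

{s, t, u}

s: p is T, p | <>~p is T. ✓
t: p is T, p | <>~p is T. ✓
u: p is F, p | <>~p is F. ✓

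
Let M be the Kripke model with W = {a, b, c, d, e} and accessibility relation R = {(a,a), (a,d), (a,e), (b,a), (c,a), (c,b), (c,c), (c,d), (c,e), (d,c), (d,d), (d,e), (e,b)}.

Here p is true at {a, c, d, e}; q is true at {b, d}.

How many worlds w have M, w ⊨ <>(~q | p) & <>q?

3

a: <>(~q | p) is T, <>q is T. ✓
b: <>(~q | p) is T, <>q is F. ✗
c: <>(~q | p) is T, <>q is T. ✓
d: <>(~q | p) is T, <>q is T. ✓
e: <>(~q | p) is F, <>q is T. ✗
Satisfying worlds: {a, c, d}.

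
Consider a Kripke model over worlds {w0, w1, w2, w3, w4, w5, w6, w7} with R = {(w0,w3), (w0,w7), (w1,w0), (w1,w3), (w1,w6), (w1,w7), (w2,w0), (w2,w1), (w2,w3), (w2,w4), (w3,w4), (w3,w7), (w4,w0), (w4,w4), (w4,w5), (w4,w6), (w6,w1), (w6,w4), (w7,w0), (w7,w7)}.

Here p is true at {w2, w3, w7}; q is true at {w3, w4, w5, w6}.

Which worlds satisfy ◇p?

w0: successors {w3, w7}; p there: w3:T, w7:T. ✓
w1: successors {w0, w3, w6, w7}; p there: w0:F, w3:T, w6:F, w7:T. ✓
w2: successors {w0, w1, w3, w4}; p there: w0:F, w1:F, w3:T, w4:F. ✓
w3: successors {w4, w7}; p there: w4:F, w7:T. ✓
w4: successors {w0, w4, w5, w6}; p there: w0:F, w4:F, w5:F, w6:F. ✗
w5: no successors, so ◇p fails. ✗
w6: successors {w1, w4}; p there: w1:F, w4:F. ✗
w7: successors {w0, w7}; p there: w0:F, w7:T. ✓

{w0, w1, w2, w3, w7}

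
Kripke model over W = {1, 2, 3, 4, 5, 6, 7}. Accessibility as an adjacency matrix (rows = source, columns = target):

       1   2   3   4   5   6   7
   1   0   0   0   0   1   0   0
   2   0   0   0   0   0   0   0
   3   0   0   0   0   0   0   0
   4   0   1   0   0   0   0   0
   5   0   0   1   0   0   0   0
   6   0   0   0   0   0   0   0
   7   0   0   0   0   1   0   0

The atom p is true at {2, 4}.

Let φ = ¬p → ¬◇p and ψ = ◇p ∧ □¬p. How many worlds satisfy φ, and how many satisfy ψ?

7 and 0

For ¬p → ¬◇p:
1: ¬p is T, ¬◇p is T. ✓
2: ¬p is F, ¬◇p is T. ✓
3: ¬p is T, ¬◇p is T. ✓
4: ¬p is F, ¬◇p is F. ✓
5: ¬p is T, ¬◇p is T. ✓
6: ¬p is T, ¬◇p is T. ✓
7: ¬p is T, ¬◇p is T. ✓
— 7 worlds.
For ◇p ∧ □¬p:
1: ◇p is F, □¬p is T. ✗
2: ◇p is F, □¬p is T. ✗
3: ◇p is F, □¬p is T. ✗
4: ◇p is T, □¬p is F. ✗
5: ◇p is F, □¬p is T. ✗
6: ◇p is F, □¬p is T. ✗
7: ◇p is F, □¬p is T. ✗
— 0 worlds.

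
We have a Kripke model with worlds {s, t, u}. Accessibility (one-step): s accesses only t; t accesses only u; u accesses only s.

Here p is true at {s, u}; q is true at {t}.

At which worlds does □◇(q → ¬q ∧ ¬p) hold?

s: successors {t}; ◇(q → ¬q ∧ ¬p) there: t:T. ✓
t: successors {u}; ◇(q → ¬q ∧ ¬p) there: u:T. ✓
u: successors {s}; ◇(q → ¬q ∧ ¬p) there: s:F. ✗

{s, t}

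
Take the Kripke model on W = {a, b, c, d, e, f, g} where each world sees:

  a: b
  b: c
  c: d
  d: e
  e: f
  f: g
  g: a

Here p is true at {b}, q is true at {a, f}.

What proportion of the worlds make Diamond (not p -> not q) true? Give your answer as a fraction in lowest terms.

5/7

a: successors {b}; not p -> not q there: b:T. ✓
b: successors {c}; not p -> not q there: c:T. ✓
c: successors {d}; not p -> not q there: d:T. ✓
d: successors {e}; not p -> not q there: e:T. ✓
e: successors {f}; not p -> not q there: f:F. ✗
f: successors {g}; not p -> not q there: g:T. ✓
g: successors {a}; not p -> not q there: a:F. ✗
That's 5 of 7 worlds, so 5/7.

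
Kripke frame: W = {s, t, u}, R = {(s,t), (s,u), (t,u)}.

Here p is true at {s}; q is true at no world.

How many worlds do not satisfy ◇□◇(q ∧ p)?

s: successors {t, u}; □◇(q ∧ p) there: t:F, u:T. ✓
t: successors {u}; □◇(q ∧ p) there: u:T. ✓
u: no successors, so ◇□◇(q ∧ p) fails. ✗
Satisfying worlds: {s, t}.
So ◇□◇(q ∧ p) fails at the other 1 world.

1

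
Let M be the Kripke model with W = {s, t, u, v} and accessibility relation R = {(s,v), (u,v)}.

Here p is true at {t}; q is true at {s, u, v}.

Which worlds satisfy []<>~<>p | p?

{t, v}

s: []<>~<>p is F, p is F. ✗
t: []<>~<>p is T, p is T. ✓
u: []<>~<>p is F, p is F. ✗
v: []<>~<>p is T, p is F. ✓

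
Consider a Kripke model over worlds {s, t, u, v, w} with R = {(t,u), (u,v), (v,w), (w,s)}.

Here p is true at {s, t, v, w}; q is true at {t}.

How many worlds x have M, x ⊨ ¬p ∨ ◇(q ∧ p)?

s: ¬p is F, ◇(q ∧ p) is F. ✗
t: ¬p is F, ◇(q ∧ p) is F. ✗
u: ¬p is T, ◇(q ∧ p) is F. ✓
v: ¬p is F, ◇(q ∧ p) is F. ✗
w: ¬p is F, ◇(q ∧ p) is F. ✗
Satisfying worlds: {u}.

1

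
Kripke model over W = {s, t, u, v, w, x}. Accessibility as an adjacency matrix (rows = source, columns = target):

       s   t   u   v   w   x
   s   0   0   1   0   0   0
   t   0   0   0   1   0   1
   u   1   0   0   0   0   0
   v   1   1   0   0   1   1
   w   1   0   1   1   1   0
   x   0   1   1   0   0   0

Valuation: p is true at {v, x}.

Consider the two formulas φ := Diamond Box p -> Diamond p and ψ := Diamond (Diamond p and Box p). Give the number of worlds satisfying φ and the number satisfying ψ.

For Diamond Box p -> Diamond p:
s: Diamond Box p is F, Diamond p is F. ✓
t: Diamond Box p is F, Diamond p is T. ✓
u: Diamond Box p is F, Diamond p is F. ✓
v: Diamond Box p is T, Diamond p is T. ✓
w: Diamond Box p is F, Diamond p is T. ✓
x: Diamond Box p is T, Diamond p is F. ✗
— 5 worlds.
For Diamond (Diamond p and Box p):
s: successors {u}; Diamond p and Box p there: u:F. ✗
t: successors {v, x}; Diamond p and Box p there: v:F, x:F. ✗
u: successors {s}; Diamond p and Box p there: s:F. ✗
v: successors {s, t, w, x}; Diamond p and Box p there: s:F, t:T, w:F, x:F. ✓
w: successors {s, u, v, w}; Diamond p and Box p there: s:F, u:F, v:F, w:F. ✗
x: successors {t, u}; Diamond p and Box p there: t:T, u:F. ✓
— 2 worlds.

5 and 2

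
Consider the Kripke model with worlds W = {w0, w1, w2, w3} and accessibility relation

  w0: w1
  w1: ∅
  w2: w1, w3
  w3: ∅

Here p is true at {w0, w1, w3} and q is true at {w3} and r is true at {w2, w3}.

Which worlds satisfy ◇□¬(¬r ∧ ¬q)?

{w0, w2}

w0: successors {w1}; □¬(¬r ∧ ¬q) there: w1:T. ✓
w1: no successors, so ◇□¬(¬r ∧ ¬q) fails. ✗
w2: successors {w1, w3}; □¬(¬r ∧ ¬q) there: w1:T, w3:T. ✓
w3: no successors, so ◇□¬(¬r ∧ ¬q) fails. ✗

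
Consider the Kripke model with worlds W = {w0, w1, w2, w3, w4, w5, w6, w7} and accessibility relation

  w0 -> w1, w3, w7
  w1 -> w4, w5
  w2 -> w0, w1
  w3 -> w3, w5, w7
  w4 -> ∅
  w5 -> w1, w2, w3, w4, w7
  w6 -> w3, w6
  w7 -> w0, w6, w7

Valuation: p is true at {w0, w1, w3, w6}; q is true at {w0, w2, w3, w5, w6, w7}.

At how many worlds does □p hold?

w0: successors {w1, w3, w7}; p there: w1:T, w3:T, w7:F. ✗
w1: successors {w4, w5}; p there: w4:F, w5:F. ✗
w2: successors {w0, w1}; p there: w0:T, w1:T. ✓
w3: successors {w3, w5, w7}; p there: w3:T, w5:F, w7:F. ✗
w4: no successors, so □p holds vacuously. ✓
w5: successors {w1, w2, w3, w4, w7}; p there: w1:T, w2:F, w3:T, w4:F, w7:F. ✗
w6: successors {w3, w6}; p there: w3:T, w6:T. ✓
w7: successors {w0, w6, w7}; p there: w0:T, w6:T, w7:F. ✗
Satisfying worlds: {w2, w4, w6}.

3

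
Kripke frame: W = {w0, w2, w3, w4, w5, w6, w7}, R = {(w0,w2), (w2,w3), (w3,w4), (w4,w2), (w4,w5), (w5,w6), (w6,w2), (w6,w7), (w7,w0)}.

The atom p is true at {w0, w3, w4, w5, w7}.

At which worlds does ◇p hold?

{w2, w3, w4, w6, w7}

w0: successors {w2}; p there: w2:F. ✗
w2: successors {w3}; p there: w3:T. ✓
w3: successors {w4}; p there: w4:T. ✓
w4: successors {w2, w5}; p there: w2:F, w5:T. ✓
w5: successors {w6}; p there: w6:F. ✗
w6: successors {w2, w7}; p there: w2:F, w7:T. ✓
w7: successors {w0}; p there: w0:T. ✓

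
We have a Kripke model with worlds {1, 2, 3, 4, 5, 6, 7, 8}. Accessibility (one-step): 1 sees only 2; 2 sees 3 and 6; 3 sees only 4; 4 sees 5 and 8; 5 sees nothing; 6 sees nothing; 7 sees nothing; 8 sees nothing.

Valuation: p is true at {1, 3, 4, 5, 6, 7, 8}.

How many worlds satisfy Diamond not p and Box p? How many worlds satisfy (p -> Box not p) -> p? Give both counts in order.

For Diamond not p and Box p:
1: Diamond not p is T, Box p is F. ✗
2: Diamond not p is F, Box p is T. ✗
3: Diamond not p is F, Box p is T. ✗
4: Diamond not p is F, Box p is T. ✗
5: Diamond not p is F, Box p is T. ✗
6: Diamond not p is F, Box p is T. ✗
7: Diamond not p is F, Box p is T. ✗
8: Diamond not p is F, Box p is T. ✗
— 0 worlds.
For (p -> Box not p) -> p:
1: p -> Box not p is T, p is T. ✓
2: p -> Box not p is T, p is F. ✗
3: p -> Box not p is F, p is T. ✓
4: p -> Box not p is F, p is T. ✓
5: p -> Box not p is T, p is T. ✓
6: p -> Box not p is T, p is T. ✓
7: p -> Box not p is T, p is T. ✓
8: p -> Box not p is T, p is T. ✓
— 7 worlds.

0 and 7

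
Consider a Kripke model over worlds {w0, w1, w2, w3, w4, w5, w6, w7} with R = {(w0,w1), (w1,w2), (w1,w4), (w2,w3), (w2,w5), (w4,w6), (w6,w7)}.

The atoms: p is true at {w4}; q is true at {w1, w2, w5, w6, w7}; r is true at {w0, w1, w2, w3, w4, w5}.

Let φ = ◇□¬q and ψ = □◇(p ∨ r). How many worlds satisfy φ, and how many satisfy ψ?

For ◇□¬q:
w0: successors {w1}; □¬q there: w1:F. ✗
w1: successors {w2, w4}; □¬q there: w2:F, w4:F. ✗
w2: successors {w3, w5}; □¬q there: w3:T, w5:T. ✓
w3: no successors, so ◇□¬q fails. ✗
w4: successors {w6}; □¬q there: w6:F. ✗
w5: no successors, so ◇□¬q fails. ✗
w6: successors {w7}; □¬q there: w7:T. ✓
w7: no successors, so ◇□¬q fails. ✗
— 2 worlds.
For □◇(p ∨ r):
w0: successors {w1}; ◇(p ∨ r) there: w1:T. ✓
w1: successors {w2, w4}; ◇(p ∨ r) there: w2:T, w4:F. ✗
w2: successors {w3, w5}; ◇(p ∨ r) there: w3:F, w5:F. ✗
w3: no successors, so □◇(p ∨ r) holds vacuously. ✓
w4: successors {w6}; ◇(p ∨ r) there: w6:F. ✗
w5: no successors, so □◇(p ∨ r) holds vacuously. ✓
w6: successors {w7}; ◇(p ∨ r) there: w7:F. ✗
w7: no successors, so □◇(p ∨ r) holds vacuously. ✓
— 4 worlds.

2 and 4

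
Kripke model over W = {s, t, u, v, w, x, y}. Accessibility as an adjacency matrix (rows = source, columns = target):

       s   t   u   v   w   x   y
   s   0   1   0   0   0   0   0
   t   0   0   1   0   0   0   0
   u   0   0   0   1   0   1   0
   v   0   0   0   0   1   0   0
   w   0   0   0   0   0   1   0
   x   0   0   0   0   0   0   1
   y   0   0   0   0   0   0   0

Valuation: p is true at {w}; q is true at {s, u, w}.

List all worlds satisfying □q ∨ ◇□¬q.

s: □q is F, ◇□¬q is F. ✗
t: □q is T, ◇□¬q is T. ✓
u: □q is F, ◇□¬q is T. ✓
v: □q is T, ◇□¬q is T. ✓
w: □q is F, ◇□¬q is T. ✓
x: □q is F, ◇□¬q is T. ✓
y: □q is T, ◇□¬q is F. ✓

{t, u, v, w, x, y}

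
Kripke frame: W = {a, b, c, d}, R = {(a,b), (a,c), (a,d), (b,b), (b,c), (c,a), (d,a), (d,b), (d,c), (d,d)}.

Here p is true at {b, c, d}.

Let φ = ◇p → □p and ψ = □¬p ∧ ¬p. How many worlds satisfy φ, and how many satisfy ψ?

For ◇p → □p:
a: ◇p is T, □p is T. ✓
b: ◇p is T, □p is T. ✓
c: ◇p is F, □p is F. ✓
d: ◇p is T, □p is F. ✗
— 3 worlds.
For □¬p ∧ ¬p:
a: □¬p is F, ¬p is T. ✗
b: □¬p is F, ¬p is F. ✗
c: □¬p is T, ¬p is F. ✗
d: □¬p is F, ¬p is F. ✗
— 0 worlds.

3 and 0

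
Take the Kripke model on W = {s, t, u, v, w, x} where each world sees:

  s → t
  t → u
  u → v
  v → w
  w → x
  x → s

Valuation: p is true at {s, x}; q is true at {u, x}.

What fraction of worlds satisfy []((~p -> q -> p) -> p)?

1/2

s: successors {t}; (~p -> q -> p) -> p there: t:F. ✗
t: successors {u}; (~p -> q -> p) -> p there: u:T. ✓
u: successors {v}; (~p -> q -> p) -> p there: v:F. ✗
v: successors {w}; (~p -> q -> p) -> p there: w:F. ✗
w: successors {x}; (~p -> q -> p) -> p there: x:T. ✓
x: successors {s}; (~p -> q -> p) -> p there: s:T. ✓
That's 3 of 6 worlds, so 3/6 = 1/2.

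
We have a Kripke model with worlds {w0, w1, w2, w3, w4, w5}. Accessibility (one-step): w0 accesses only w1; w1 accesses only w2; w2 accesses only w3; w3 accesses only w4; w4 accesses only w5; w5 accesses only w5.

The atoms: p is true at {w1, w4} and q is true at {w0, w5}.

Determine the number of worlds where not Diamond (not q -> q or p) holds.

2

w0: Diamond (not q -> q or p) is T. ✗
w1: Diamond (not q -> q or p) is F. ✓
w2: Diamond (not q -> q or p) is F. ✓
w3: Diamond (not q -> q or p) is T. ✗
w4: Diamond (not q -> q or p) is T. ✗
w5: Diamond (not q -> q or p) is T. ✗
Satisfying worlds: {w1, w2}.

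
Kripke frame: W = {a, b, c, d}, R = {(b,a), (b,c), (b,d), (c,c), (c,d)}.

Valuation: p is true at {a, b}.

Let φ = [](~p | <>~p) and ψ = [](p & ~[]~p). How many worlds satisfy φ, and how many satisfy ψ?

For [](~p | <>~p):
a: no successors, so [](~p | <>~p) holds vacuously. ✓
b: successors {a, c, d}; ~p | <>~p there: a:F, c:T, d:T. ✗
c: successors {c, d}; ~p | <>~p there: c:T, d:T. ✓
d: no successors, so [](~p | <>~p) holds vacuously. ✓
— 3 worlds.
For [](p & ~[]~p):
a: no successors, so [](p & ~[]~p) holds vacuously. ✓
b: successors {a, c, d}; p & ~[]~p there: a:F, c:F, d:F. ✗
c: successors {c, d}; p & ~[]~p there: c:F, d:F. ✗
d: no successors, so [](p & ~[]~p) holds vacuously. ✓
— 2 worlds.

3 and 2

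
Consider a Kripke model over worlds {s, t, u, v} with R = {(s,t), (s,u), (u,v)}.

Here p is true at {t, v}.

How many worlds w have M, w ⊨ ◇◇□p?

s: successors {t, u}; ◇□p there: t:F, u:T. ✓
t: no successors, so ◇◇□p fails. ✗
u: successors {v}; ◇□p there: v:F. ✗
v: no successors, so ◇◇□p fails. ✗
Satisfying worlds: {s}.

1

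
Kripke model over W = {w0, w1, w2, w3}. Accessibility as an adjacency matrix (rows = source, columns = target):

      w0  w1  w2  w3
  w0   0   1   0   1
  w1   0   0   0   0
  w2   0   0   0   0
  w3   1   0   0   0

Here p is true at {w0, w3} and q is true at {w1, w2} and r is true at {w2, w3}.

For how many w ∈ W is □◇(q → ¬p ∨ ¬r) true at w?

w0: successors {w1, w3}; ◇(q → ¬p ∨ ¬r) there: w1:F, w3:T. ✗
w1: no successors, so □◇(q → ¬p ∨ ¬r) holds vacuously. ✓
w2: no successors, so □◇(q → ¬p ∨ ¬r) holds vacuously. ✓
w3: successors {w0}; ◇(q → ¬p ∨ ¬r) there: w0:T. ✓
Satisfying worlds: {w1, w2, w3}.

3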